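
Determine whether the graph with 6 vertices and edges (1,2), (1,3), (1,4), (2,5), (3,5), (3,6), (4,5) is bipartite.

Step 1: Attempt 2-coloring using BFS:
  Start at vertex 1, assign color 0
  Color vertex 2 with color 1 (neighbor of 1)
  Color vertex 3 with color 1 (neighbor of 1)
  Color vertex 4 with color 1 (neighbor of 1)
  Color vertex 5 with color 0 (neighbor of 2)
  Color vertex 6 with color 0 (neighbor of 3)

Step 2: 2-coloring succeeded. No conflicts found.
  Set A (color 0): {1, 5, 6}
  Set B (color 1): {2, 3, 4}

The graph is bipartite with partition {1, 5, 6}, {2, 3, 4}.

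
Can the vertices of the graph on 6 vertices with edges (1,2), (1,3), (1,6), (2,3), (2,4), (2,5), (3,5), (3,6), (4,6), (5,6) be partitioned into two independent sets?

Step 1: Attempt 2-coloring using BFS:
  Start at vertex 1, assign color 0
  Color vertex 2 with color 1 (neighbor of 1)
  Color vertex 3 with color 1 (neighbor of 1)
  Color vertex 6 with color 1 (neighbor of 1)

Step 2: Conflict found! Vertices 2 and 3 are adjacent but have the same color.
This means the graph contains an odd cycle.

The graph is NOT bipartite.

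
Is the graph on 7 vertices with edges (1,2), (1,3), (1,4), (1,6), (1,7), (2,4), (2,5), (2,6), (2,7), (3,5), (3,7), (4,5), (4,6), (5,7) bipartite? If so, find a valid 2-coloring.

Step 1: Attempt 2-coloring using BFS:
  Start at vertex 1, assign color 0
  Color vertex 2 with color 1 (neighbor of 1)
  Color vertex 3 with color 1 (neighbor of 1)
  Color vertex 4 with color 1 (neighbor of 1)
  Color vertex 6 with color 1 (neighbor of 1)
  Color vertex 7 with color 1 (neighbor of 1)

Step 2: Conflict found! Vertices 2 and 4 are adjacent but have the same color.
This means the graph contains an odd cycle.

The graph is NOT bipartite.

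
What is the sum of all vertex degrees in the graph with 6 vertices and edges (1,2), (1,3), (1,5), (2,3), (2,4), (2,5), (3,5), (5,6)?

Step 1: Count edges incident to each vertex:
  deg(1) = 3 (neighbors: 2, 3, 5)
  deg(2) = 4 (neighbors: 1, 3, 4, 5)
  deg(3) = 3 (neighbors: 1, 2, 5)
  deg(4) = 1 (neighbors: 2)
  deg(5) = 4 (neighbors: 1, 2, 3, 6)
  deg(6) = 1 (neighbors: 5)

Step 2: Sum all degrees:
  3 + 4 + 3 + 1 + 4 + 1 = 16

Verification: sum of degrees = 2 * |E| = 2 * 8 = 16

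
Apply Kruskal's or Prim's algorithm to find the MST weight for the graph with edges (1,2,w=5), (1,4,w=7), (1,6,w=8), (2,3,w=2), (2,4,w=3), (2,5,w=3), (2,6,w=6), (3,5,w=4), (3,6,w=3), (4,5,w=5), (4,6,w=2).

Apply Kruskal's algorithm (sort edges by weight, add if no cycle):

Sorted edges by weight:
  (2,3) w=2
  (4,6) w=2
  (2,4) w=3
  (2,5) w=3
  (3,6) w=3
  (3,5) w=4
  (1,2) w=5
  (4,5) w=5
  (2,6) w=6
  (1,4) w=7
  (1,6) w=8

Add edge (2,3) w=2 -- no cycle. Running total: 2
Add edge (4,6) w=2 -- no cycle. Running total: 4
Add edge (2,4) w=3 -- no cycle. Running total: 7
Add edge (2,5) w=3 -- no cycle. Running total: 10
Skip edge (3,6) w=3 -- would create cycle
Skip edge (3,5) w=4 -- would create cycle
Add edge (1,2) w=5 -- no cycle. Running total: 15

MST edges: (2,3,w=2), (4,6,w=2), (2,4,w=3), (2,5,w=3), (1,2,w=5)
Total MST weight: 2 + 2 + 3 + 3 + 5 = 15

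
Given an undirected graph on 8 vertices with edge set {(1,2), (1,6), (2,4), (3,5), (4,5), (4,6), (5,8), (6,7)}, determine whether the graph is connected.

Step 1: Build adjacency list from edges:
  1: 2, 6
  2: 1, 4
  3: 5
  4: 2, 5, 6
  5: 3, 4, 8
  6: 1, 4, 7
  7: 6
  8: 5

Step 2: Run BFS/DFS from vertex 1:
  Visited: {1, 2, 6, 4, 7, 5, 3, 8}
  Reached 8 of 8 vertices

Step 3: All 8 vertices reached from vertex 1, so the graph is connected.
Answer: Yes, the graph is connected.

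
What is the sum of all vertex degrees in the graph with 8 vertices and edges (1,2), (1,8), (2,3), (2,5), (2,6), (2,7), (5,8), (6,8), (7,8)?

Step 1: Count edges incident to each vertex:
  deg(1) = 2 (neighbors: 2, 8)
  deg(2) = 5 (neighbors: 1, 3, 5, 6, 7)
  deg(3) = 1 (neighbors: 2)
  deg(4) = 0 (neighbors: none)
  deg(5) = 2 (neighbors: 2, 8)
  deg(6) = 2 (neighbors: 2, 8)
  deg(7) = 2 (neighbors: 2, 8)
  deg(8) = 4 (neighbors: 1, 5, 6, 7)

Step 2: Sum all degrees:
  2 + 5 + 1 + 0 + 2 + 2 + 2 + 4 = 18

Verification: sum of degrees = 2 * |E| = 2 * 9 = 18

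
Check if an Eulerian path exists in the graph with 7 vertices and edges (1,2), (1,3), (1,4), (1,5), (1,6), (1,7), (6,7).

Step 1: Find the degree of each vertex:
  deg(1) = 6
  deg(2) = 1
  deg(3) = 1
  deg(4) = 1
  deg(5) = 1
  deg(6) = 2
  deg(7) = 2

Step 2: Count vertices with odd degree:
  Odd-degree vertices: 2, 3, 4, 5 (4 total)

Step 3: Apply Euler's theorem:
  - Eulerian circuit exists iff graph is connected and all vertices have even degree
  - Eulerian path exists iff graph is connected and has 0 or 2 odd-degree vertices

Graph has 4 odd-degree vertices (need 0 or 2).
Neither Eulerian path nor Eulerian circuit exists.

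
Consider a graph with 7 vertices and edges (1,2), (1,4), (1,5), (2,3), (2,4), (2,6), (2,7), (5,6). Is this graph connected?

Step 1: Build adjacency list from edges:
  1: 2, 4, 5
  2: 1, 3, 4, 6, 7
  3: 2
  4: 1, 2
  5: 1, 6
  6: 2, 5
  7: 2

Step 2: Run BFS/DFS from vertex 1:
  Visited: {1, 2, 4, 5, 3, 6, 7}
  Reached 7 of 7 vertices

Step 3: All 7 vertices reached from vertex 1, so the graph is connected.
Answer: Yes, the graph is connected.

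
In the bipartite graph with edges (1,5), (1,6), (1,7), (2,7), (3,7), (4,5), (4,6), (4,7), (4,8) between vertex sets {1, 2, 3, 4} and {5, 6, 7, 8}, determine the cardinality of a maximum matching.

Step 1: List the neighbors of each left vertex:
  1: 5, 6, 7
  2: 7
  3: 7
  4: 5, 6, 7, 8

Step 2: Greedily match left vertices, then look for augmenting paths:
  Match 1 -- 5
  Match 2 -- 7
  Match 4 -- 6
  No augmenting path remains.

Step 3: Verify this is maximum:
  Matching has size 3. The vertex set {1, 4, 7} covers every edge and has size 3; any matching has at most one edge per cover vertex, so 3 is maximum (König's theorem).

Maximum matching: {(1,5), (2,7), (4,6)}
Size: 3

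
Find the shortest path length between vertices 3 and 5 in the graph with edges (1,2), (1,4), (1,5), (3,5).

Step 1: Build adjacency list:
  1: 2, 4, 5
  2: 1
  3: 5
  4: 1
  5: 1, 3

Step 2: BFS from vertex 3 to find shortest path to 5:
  vertex 5 reached at distance 1

Step 3: Shortest path: 3 -> 5
Path length: 1 edge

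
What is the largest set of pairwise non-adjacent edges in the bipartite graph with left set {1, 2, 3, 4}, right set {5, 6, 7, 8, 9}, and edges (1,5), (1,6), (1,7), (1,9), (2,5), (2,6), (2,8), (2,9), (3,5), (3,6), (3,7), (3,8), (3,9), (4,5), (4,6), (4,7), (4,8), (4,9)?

Step 1: List the neighbors of each left vertex:
  1: 5, 6, 7, 9
  2: 5, 6, 8, 9
  3: 5, 6, 7, 8, 9
  4: 5, 6, 7, 8, 9

Step 2: Greedily match left vertices, then look for augmenting paths:
  Match 1 -- 5
  Match 2 -- 6
  Match 3 -- 7
  Match 4 -- 8
  No augmenting path remains.

Step 3: Verify this is maximum:
  Matching size 4 = min(|L|, |R|) = min(4, 5), which is an upper bound, so this matching is maximum.

Maximum matching: {(1,5), (2,6), (3,7), (4,8)}
Size: 4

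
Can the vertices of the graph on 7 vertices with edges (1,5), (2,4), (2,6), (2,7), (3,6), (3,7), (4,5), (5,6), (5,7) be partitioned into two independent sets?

Step 1: Attempt 2-coloring using BFS:
  Start at vertex 1, assign color 0
  Color vertex 5 with color 1 (neighbor of 1)
  Color vertex 4 with color 0 (neighbor of 5)
  Color vertex 6 with color 0 (neighbor of 5)
  Color vertex 7 with color 0 (neighbor of 5)
  Color vertex 2 with color 1 (neighbor of 4)
  Color vertex 3 with color 1 (neighbor of 6)

Step 2: 2-coloring succeeded. No conflicts found.
  Set A (color 0): {1, 4, 6, 7}
  Set B (color 1): {2, 3, 5}

The graph is bipartite with partition {1, 4, 6, 7}, {2, 3, 5}.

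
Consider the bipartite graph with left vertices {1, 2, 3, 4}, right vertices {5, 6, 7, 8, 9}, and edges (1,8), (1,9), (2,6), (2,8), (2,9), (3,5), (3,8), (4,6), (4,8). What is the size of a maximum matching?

Step 1: List the neighbors of each left vertex:
  1: 8, 9
  2: 6, 8, 9
  3: 5, 8
  4: 6, 8

Step 2: Greedily match left vertices, then look for augmenting paths:
  Match 1 -- 8
  Match 2 -- 9
  Match 3 -- 5
  Match 4 -- 6
  No augmenting path remains.

Step 3: Verify this is maximum:
  Matching size 4 = min(|L|, |R|) = min(4, 5), which is an upper bound, so this matching is maximum.

Maximum matching: {(1,8), (2,9), (3,5), (4,6)}
Size: 4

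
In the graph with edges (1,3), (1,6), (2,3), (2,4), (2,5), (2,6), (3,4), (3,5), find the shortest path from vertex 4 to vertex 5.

Step 1: Build adjacency list:
  1: 3, 6
  2: 3, 4, 5, 6
  3: 1, 2, 4, 5
  4: 2, 3
  5: 2, 3
  6: 1, 2

Step 2: BFS from vertex 4 to find shortest path to 5:
  vertex 2 reached at distance 1
  vertex 3 reached at distance 1
  vertex 5 reached at distance 2

Step 3: Shortest path: 4 -> 2 -> 5
Path length: 2 edges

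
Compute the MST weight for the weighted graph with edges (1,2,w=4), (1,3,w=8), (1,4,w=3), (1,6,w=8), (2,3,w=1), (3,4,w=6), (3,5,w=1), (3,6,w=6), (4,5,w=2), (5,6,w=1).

Apply Kruskal's algorithm (sort edges by weight, add if no cycle):

Sorted edges by weight:
  (2,3) w=1
  (3,5) w=1
  (5,6) w=1
  (4,5) w=2
  (1,4) w=3
  (1,2) w=4
  (3,6) w=6
  (3,4) w=6
  (1,3) w=8
  (1,6) w=8

Add edge (2,3) w=1 -- no cycle. Running total: 1
Add edge (3,5) w=1 -- no cycle. Running total: 2
Add edge (5,6) w=1 -- no cycle. Running total: 3
Add edge (4,5) w=2 -- no cycle. Running total: 5
Add edge (1,4) w=3 -- no cycle. Running total: 8

MST edges: (2,3,w=1), (3,5,w=1), (5,6,w=1), (4,5,w=2), (1,4,w=3)
Total MST weight: 1 + 1 + 1 + 2 + 3 = 8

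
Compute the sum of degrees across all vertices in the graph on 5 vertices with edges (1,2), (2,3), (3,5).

Step 1: Count edges incident to each vertex:
  deg(1) = 1 (neighbors: 2)
  deg(2) = 2 (neighbors: 1, 3)
  deg(3) = 2 (neighbors: 2, 5)
  deg(4) = 0 (neighbors: none)
  deg(5) = 1 (neighbors: 3)

Step 2: Sum all degrees:
  1 + 2 + 2 + 0 + 1 = 6

Verification: sum of degrees = 2 * |E| = 2 * 3 = 6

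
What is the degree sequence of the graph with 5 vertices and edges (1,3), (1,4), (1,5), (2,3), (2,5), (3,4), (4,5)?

Step 1: Count edges incident to each vertex:
  deg(1) = 3 (neighbors: 3, 4, 5)
  deg(2) = 2 (neighbors: 3, 5)
  deg(3) = 3 (neighbors: 1, 2, 4)
  deg(4) = 3 (neighbors: 1, 3, 5)
  deg(5) = 3 (neighbors: 1, 2, 4)

Step 2: Sort degrees in non-increasing order:
  Degrees: [3, 2, 3, 3, 3] -> sorted: [3, 3, 3, 3, 2]

Degree sequence: [3, 3, 3, 3, 2]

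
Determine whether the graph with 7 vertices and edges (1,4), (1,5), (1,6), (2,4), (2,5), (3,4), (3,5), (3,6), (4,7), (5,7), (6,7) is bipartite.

Step 1: Attempt 2-coloring using BFS:
  Start at vertex 1, assign color 0
  Color vertex 4 with color 1 (neighbor of 1)
  Color vertex 5 with color 1 (neighbor of 1)
  Color vertex 6 with color 1 (neighbor of 1)
  Color vertex 2 with color 0 (neighbor of 4)
  Color vertex 3 with color 0 (neighbor of 4)
  Color vertex 7 with color 0 (neighbor of 4)

Step 2: 2-coloring succeeded. No conflicts found.
  Set A (color 0): {1, 2, 3, 7}
  Set B (color 1): {4, 5, 6}

The graph is bipartite with partition {1, 2, 3, 7}, {4, 5, 6}.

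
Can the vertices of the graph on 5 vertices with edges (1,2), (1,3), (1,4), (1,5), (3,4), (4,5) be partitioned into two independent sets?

Step 1: Attempt 2-coloring using BFS:
  Start at vertex 1, assign color 0
  Color vertex 2 with color 1 (neighbor of 1)
  Color vertex 3 with color 1 (neighbor of 1)
  Color vertex 4 with color 1 (neighbor of 1)
  Color vertex 5 with color 1 (neighbor of 1)

Step 2: Conflict found! Vertices 3 and 4 are adjacent but have the same color.
This means the graph contains an odd cycle.

The graph is NOT bipartite.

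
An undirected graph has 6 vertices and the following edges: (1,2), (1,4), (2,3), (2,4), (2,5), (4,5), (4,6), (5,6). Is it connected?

Step 1: Build adjacency list from edges:
  1: 2, 4
  2: 1, 3, 4, 5
  3: 2
  4: 1, 2, 5, 6
  5: 2, 4, 6
  6: 4, 5

Step 2: Run BFS/DFS from vertex 1:
  Visited: {1, 2, 4, 3, 5, 6}
  Reached 6 of 6 vertices

Step 3: All 6 vertices reached from vertex 1, so the graph is connected.
Answer: Yes, the graph is connected.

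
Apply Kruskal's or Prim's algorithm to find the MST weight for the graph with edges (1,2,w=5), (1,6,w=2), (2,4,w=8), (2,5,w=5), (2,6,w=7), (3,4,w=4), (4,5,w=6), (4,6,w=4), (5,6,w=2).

Apply Kruskal's algorithm (sort edges by weight, add if no cycle):

Sorted edges by weight:
  (1,6) w=2
  (5,6) w=2
  (3,4) w=4
  (4,6) w=4
  (1,2) w=5
  (2,5) w=5
  (4,5) w=6
  (2,6) w=7
  (2,4) w=8

Add edge (1,6) w=2 -- no cycle. Running total: 2
Add edge (5,6) w=2 -- no cycle. Running total: 4
Add edge (3,4) w=4 -- no cycle. Running total: 8
Add edge (4,6) w=4 -- no cycle. Running total: 12
Add edge (1,2) w=5 -- no cycle. Running total: 17

MST edges: (1,6,w=2), (5,6,w=2), (3,4,w=4), (4,6,w=4), (1,2,w=5)
Total MST weight: 2 + 2 + 4 + 4 + 5 = 17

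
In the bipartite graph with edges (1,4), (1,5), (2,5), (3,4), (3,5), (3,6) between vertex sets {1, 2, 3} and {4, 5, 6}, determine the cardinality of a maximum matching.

Step 1: List the neighbors of each left vertex:
  1: 4, 5
  2: 5
  3: 4, 5, 6

Step 2: Greedily match left vertices, then look for augmenting paths:
  Match 1 -- 4
  Match 2 -- 5
  Match 3 -- 6
  No augmenting path remains.

Step 3: Verify this is maximum:
  Matching size 3 = min(|L|, |R|) = min(3, 3), which is an upper bound, so this matching is maximum.

Maximum matching: {(1,4), (2,5), (3,6)}
Size: 3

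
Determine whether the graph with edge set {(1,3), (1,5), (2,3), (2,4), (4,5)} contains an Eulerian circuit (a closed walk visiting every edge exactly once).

Step 1: Find the degree of each vertex:
  deg(1) = 2
  deg(2) = 2
  deg(3) = 2
  deg(4) = 2
  deg(5) = 2

Step 2: Count vertices with odd degree:
  All vertices have even degree (0 odd-degree vertices)

Step 3: Apply Euler's theorem:
  - Eulerian circuit exists iff graph is connected and all vertices have even degree
  - Eulerian path exists iff graph is connected and has 0 or 2 odd-degree vertices

Graph is connected with 0 odd-degree vertices.
Both Eulerian circuit and Eulerian path exist.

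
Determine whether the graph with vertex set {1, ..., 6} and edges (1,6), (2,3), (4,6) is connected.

Step 1: Build adjacency list from edges:
  1: 6
  2: 3
  3: 2
  4: 6
  5: (none)
  6: 1, 4

Step 2: Run BFS/DFS from vertex 1:
  Visited: {1, 6, 4}
  Reached 3 of 6 vertices

Step 3: Only 3 of 6 vertices reached. Graph is disconnected.
Connected components: {1, 4, 6}, {2, 3}, {5}
Answer: No, the graph is not connected (3 components).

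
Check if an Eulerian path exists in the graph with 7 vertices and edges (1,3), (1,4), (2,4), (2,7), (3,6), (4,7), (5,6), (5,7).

Step 1: Find the degree of each vertex:
  deg(1) = 2
  deg(2) = 2
  deg(3) = 2
  deg(4) = 3
  deg(5) = 2
  deg(6) = 2
  deg(7) = 3

Step 2: Count vertices with odd degree:
  Odd-degree vertices: 4, 7 (2 total)

Step 3: Apply Euler's theorem:
  - Eulerian circuit exists iff graph is connected and all vertices have even degree
  - Eulerian path exists iff graph is connected and has 0 or 2 odd-degree vertices

Graph is connected with exactly 2 odd-degree vertices (4, 7).
Eulerian path exists (starting and ending at the odd-degree vertices), but no Eulerian circuit.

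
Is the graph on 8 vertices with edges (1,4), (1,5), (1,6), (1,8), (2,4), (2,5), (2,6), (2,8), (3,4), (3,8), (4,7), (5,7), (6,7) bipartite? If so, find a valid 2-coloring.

Step 1: Attempt 2-coloring using BFS:
  Start at vertex 1, assign color 0
  Color vertex 4 with color 1 (neighbor of 1)
  Color vertex 5 with color 1 (neighbor of 1)
  Color vertex 6 with color 1 (neighbor of 1)
  Color vertex 8 with color 1 (neighbor of 1)
  Color vertex 2 with color 0 (neighbor of 4)
  Color vertex 3 with color 0 (neighbor of 4)
  Color vertex 7 with color 0 (neighbor of 4)

Step 2: 2-coloring succeeded. No conflicts found.
  Set A (color 0): {1, 2, 3, 7}
  Set B (color 1): {4, 5, 6, 8}

The graph is bipartite with partition {1, 2, 3, 7}, {4, 5, 6, 8}.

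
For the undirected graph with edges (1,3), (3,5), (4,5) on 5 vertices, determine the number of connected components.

Step 1: Build adjacency list from edges:
  1: 3
  2: (none)
  3: 1, 5
  4: 5
  5: 3, 4

Step 2: Run BFS/DFS from vertex 1:
  Visited: {1, 3, 5, 4}
  Reached 4 of 5 vertices

Step 3: Only 4 of 5 vertices reached. Graph is disconnected.
Connected components: {1, 3, 4, 5}, {2}
Number of connected components: 2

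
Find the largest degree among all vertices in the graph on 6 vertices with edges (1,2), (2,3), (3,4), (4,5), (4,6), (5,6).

Step 1: Count edges incident to each vertex:
  deg(1) = 1 (neighbors: 2)
  deg(2) = 2 (neighbors: 1, 3)
  deg(3) = 2 (neighbors: 2, 4)
  deg(4) = 3 (neighbors: 3, 5, 6)
  deg(5) = 2 (neighbors: 4, 6)
  deg(6) = 2 (neighbors: 4, 5)

Step 2: Find maximum:
  max(1, 2, 2, 3, 2, 2) = 3 (vertex 4)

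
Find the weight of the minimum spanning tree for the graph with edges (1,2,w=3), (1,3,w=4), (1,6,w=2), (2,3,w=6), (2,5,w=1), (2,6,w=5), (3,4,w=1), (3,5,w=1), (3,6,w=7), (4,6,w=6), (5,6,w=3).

Apply Kruskal's algorithm (sort edges by weight, add if no cycle):

Sorted edges by weight:
  (2,5) w=1
  (3,4) w=1
  (3,5) w=1
  (1,6) w=2
  (1,2) w=3
  (5,6) w=3
  (1,3) w=4
  (2,6) w=5
  (2,3) w=6
  (4,6) w=6
  (3,6) w=7

Add edge (2,5) w=1 -- no cycle. Running total: 1
Add edge (3,4) w=1 -- no cycle. Running total: 2
Add edge (3,5) w=1 -- no cycle. Running total: 3
Add edge (1,6) w=2 -- no cycle. Running total: 5
Add edge (1,2) w=3 -- no cycle. Running total: 8

MST edges: (2,5,w=1), (3,4,w=1), (3,5,w=1), (1,6,w=2), (1,2,w=3)
Total MST weight: 1 + 1 + 1 + 2 + 3 = 8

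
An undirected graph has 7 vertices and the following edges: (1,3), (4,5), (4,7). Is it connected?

Step 1: Build adjacency list from edges:
  1: 3
  2: (none)
  3: 1
  4: 5, 7
  5: 4
  6: (none)
  7: 4

Step 2: Run BFS/DFS from vertex 1:
  Visited: {1, 3}
  Reached 2 of 7 vertices

Step 3: Only 2 of 7 vertices reached. Graph is disconnected.
Connected components: {1, 3}, {2}, {4, 5, 7}, {6}
Answer: No, the graph is not connected (4 components).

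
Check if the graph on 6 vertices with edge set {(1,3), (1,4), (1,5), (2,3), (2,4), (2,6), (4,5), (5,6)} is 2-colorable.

Step 1: Attempt 2-coloring using BFS:
  Start at vertex 1, assign color 0
  Color vertex 3 with color 1 (neighbor of 1)
  Color vertex 4 with color 1 (neighbor of 1)
  Color vertex 5 with color 1 (neighbor of 1)
  Color vertex 2 with color 0 (neighbor of 3)

Step 2: Conflict found! Vertices 4 and 5 are adjacent but have the same color.
This means the graph contains an odd cycle.

The graph is NOT bipartite.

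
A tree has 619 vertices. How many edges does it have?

A tree on n vertices always has exactly n - 1 edges.
For n = 619: edges = 619 - 1 = 618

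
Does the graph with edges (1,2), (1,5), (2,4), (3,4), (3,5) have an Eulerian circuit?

Step 1: Find the degree of each vertex:
  deg(1) = 2
  deg(2) = 2
  deg(3) = 2
  deg(4) = 2
  deg(5) = 2

Step 2: Count vertices with odd degree:
  All vertices have even degree (0 odd-degree vertices)

Step 3: Apply Euler's theorem:
  - Eulerian circuit exists iff graph is connected and all vertices have even degree
  - Eulerian path exists iff graph is connected and has 0 or 2 odd-degree vertices

Graph is connected with 0 odd-degree vertices.
Both Eulerian circuit and Eulerian path exist.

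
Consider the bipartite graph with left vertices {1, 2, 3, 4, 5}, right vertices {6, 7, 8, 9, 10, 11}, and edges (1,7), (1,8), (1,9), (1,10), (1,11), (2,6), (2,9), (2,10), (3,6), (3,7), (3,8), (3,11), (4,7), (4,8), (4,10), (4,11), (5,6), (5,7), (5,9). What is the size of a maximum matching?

Step 1: List the neighbors of each left vertex:
  1: 7, 8, 9, 10, 11
  2: 6, 9, 10
  3: 6, 7, 8, 11
  4: 7, 8, 10, 11
  5: 6, 7, 9

Step 2: Greedily match left vertices, then look for augmenting paths:
  Match 1 -- 7
  Match 2 -- 6
  Match 3 -- 8
  Match 4 -- 10
  Match 5 -- 9
  No augmenting path remains.

Step 3: Verify this is maximum:
  Matching size 5 = min(|L|, |R|) = min(5, 6), which is an upper bound, so this matching is maximum.

Maximum matching: {(1,7), (2,6), (3,8), (4,10), (5,9)}
Size: 5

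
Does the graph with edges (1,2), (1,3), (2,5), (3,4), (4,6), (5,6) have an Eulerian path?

Step 1: Find the degree of each vertex:
  deg(1) = 2
  deg(2) = 2
  deg(3) = 2
  deg(4) = 2
  deg(5) = 2
  deg(6) = 2

Step 2: Count vertices with odd degree:
  All vertices have even degree (0 odd-degree vertices)

Step 3: Apply Euler's theorem:
  - Eulerian circuit exists iff graph is connected and all vertices have even degree
  - Eulerian path exists iff graph is connected and has 0 or 2 odd-degree vertices

Graph is connected with 0 odd-degree vertices.
Both Eulerian circuit and Eulerian path exist.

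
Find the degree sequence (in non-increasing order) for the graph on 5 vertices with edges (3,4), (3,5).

Step 1: Count edges incident to each vertex:
  deg(1) = 0 (neighbors: none)
  deg(2) = 0 (neighbors: none)
  deg(3) = 2 (neighbors: 4, 5)
  deg(4) = 1 (neighbors: 3)
  deg(5) = 1 (neighbors: 3)

Step 2: Sort degrees in non-increasing order:
  Degrees: [0, 0, 2, 1, 1] -> sorted: [2, 1, 1, 0, 0]

Degree sequence: [2, 1, 1, 0, 0]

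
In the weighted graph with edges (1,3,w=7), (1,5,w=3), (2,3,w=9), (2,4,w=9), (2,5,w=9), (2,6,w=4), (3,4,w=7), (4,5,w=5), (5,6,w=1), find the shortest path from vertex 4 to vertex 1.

Step 1: Build adjacency list with weights:
  1: 3(w=7), 5(w=3)
  2: 3(w=9), 4(w=9), 5(w=9), 6(w=4)
  3: 1(w=7), 2(w=9), 4(w=7)
  4: 2(w=9), 3(w=7), 5(w=5)
  5: 1(w=3), 2(w=9), 4(w=5), 6(w=1)
  6: 2(w=4), 5(w=1)

Step 2: Apply Dijkstra's algorithm from vertex 4:
  Visit vertex 4 (distance=0)
    Update dist[2] = 9
    Update dist[3] = 7
    Update dist[5] = 5
  Visit vertex 5 (distance=5)
    Update dist[1] = 8
    Update dist[6] = 6
  Visit vertex 6 (distance=6)
  Visit vertex 3 (distance=7)
  Visit vertex 1 (distance=8)

Step 3: Shortest path: 4 -> 5 -> 1
Total weight: 5 + 3 = 8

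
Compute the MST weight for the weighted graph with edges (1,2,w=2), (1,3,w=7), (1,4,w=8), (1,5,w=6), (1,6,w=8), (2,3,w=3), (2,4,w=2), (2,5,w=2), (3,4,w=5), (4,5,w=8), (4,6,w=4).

Apply Kruskal's algorithm (sort edges by weight, add if no cycle):

Sorted edges by weight:
  (1,2) w=2
  (2,4) w=2
  (2,5) w=2
  (2,3) w=3
  (4,6) w=4
  (3,4) w=5
  (1,5) w=6
  (1,3) w=7
  (1,6) w=8
  (1,4) w=8
  (4,5) w=8

Add edge (1,2) w=2 -- no cycle. Running total: 2
Add edge (2,4) w=2 -- no cycle. Running total: 4
Add edge (2,5) w=2 -- no cycle. Running total: 6
Add edge (2,3) w=3 -- no cycle. Running total: 9
Add edge (4,6) w=4 -- no cycle. Running total: 13

MST edges: (1,2,w=2), (2,4,w=2), (2,5,w=2), (2,3,w=3), (4,6,w=4)
Total MST weight: 2 + 2 + 2 + 3 + 4 = 13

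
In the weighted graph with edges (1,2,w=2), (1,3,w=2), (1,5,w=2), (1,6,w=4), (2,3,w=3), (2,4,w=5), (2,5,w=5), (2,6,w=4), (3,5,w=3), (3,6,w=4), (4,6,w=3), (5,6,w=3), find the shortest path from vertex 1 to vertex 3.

Step 1: Build adjacency list with weights:
  1: 2(w=2), 3(w=2), 5(w=2), 6(w=4)
  2: 1(w=2), 3(w=3), 4(w=5), 5(w=5), 6(w=4)
  3: 1(w=2), 2(w=3), 5(w=3), 6(w=4)
  4: 2(w=5), 6(w=3)
  5: 1(w=2), 2(w=5), 3(w=3), 6(w=3)
  6: 1(w=4), 2(w=4), 3(w=4), 4(w=3), 5(w=3)

Step 2: Apply Dijkstra's algorithm from vertex 1:
  Visit vertex 1 (distance=0)
    Update dist[2] = 2
    Update dist[3] = 2
    Update dist[5] = 2
    Update dist[6] = 4
  Visit vertex 2 (distance=2)
    Update dist[4] = 7
  Visit vertex 3 (distance=2)

Step 3: Shortest path: 1 -> 3
Total weight: 2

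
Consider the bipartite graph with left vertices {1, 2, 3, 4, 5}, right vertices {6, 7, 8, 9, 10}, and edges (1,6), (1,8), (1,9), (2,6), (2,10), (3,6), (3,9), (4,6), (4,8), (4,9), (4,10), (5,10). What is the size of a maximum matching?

Step 1: List the neighbors of each left vertex:
  1: 6, 8, 9
  2: 6, 10
  3: 6, 9
  4: 6, 8, 9, 10
  5: 10

Step 2: Greedily match left vertices, then look for augmenting paths:
  Match 1 -- 6
  Match 2 -- 10
  Match 3 -- 9
  Match 4 -- 8
  No augmenting path remains.

Step 3: Verify this is maximum:
  Matching has size 4. The vertex set {6, 8, 9, 10} covers every edge and has size 4; any matching has at most one edge per cover vertex, so 4 is maximum (König's theorem).

Maximum matching: {(1,6), (2,10), (3,9), (4,8)}
Size: 4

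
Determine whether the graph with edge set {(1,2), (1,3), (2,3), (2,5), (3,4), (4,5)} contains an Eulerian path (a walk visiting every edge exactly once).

Step 1: Find the degree of each vertex:
  deg(1) = 2
  deg(2) = 3
  deg(3) = 3
  deg(4) = 2
  deg(5) = 2

Step 2: Count vertices with odd degree:
  Odd-degree vertices: 2, 3 (2 total)

Step 3: Apply Euler's theorem:
  - Eulerian circuit exists iff graph is connected and all vertices have even degree
  - Eulerian path exists iff graph is connected and has 0 or 2 odd-degree vertices

Graph is connected with exactly 2 odd-degree vertices (2, 3).
Eulerian path exists (starting and ending at the odd-degree vertices), but no Eulerian circuit.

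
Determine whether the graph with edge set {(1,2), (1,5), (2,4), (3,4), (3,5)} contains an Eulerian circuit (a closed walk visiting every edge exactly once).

Step 1: Find the degree of each vertex:
  deg(1) = 2
  deg(2) = 2
  deg(3) = 2
  deg(4) = 2
  deg(5) = 2

Step 2: Count vertices with odd degree:
  All vertices have even degree (0 odd-degree vertices)

Step 3: Apply Euler's theorem:
  - Eulerian circuit exists iff graph is connected and all vertices have even degree
  - Eulerian path exists iff graph is connected and has 0 or 2 odd-degree vertices

Graph is connected with 0 odd-degree vertices.
Both Eulerian circuit and Eulerian path exist.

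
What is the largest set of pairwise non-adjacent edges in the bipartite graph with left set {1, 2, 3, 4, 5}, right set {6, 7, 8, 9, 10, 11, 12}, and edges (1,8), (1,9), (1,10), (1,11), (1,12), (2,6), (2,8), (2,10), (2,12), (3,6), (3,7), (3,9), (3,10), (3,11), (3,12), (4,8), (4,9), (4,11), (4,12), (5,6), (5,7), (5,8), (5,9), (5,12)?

Step 1: List the neighbors of each left vertex:
  1: 8, 9, 10, 11, 12
  2: 6, 8, 10, 12
  3: 6, 7, 9, 10, 11, 12
  4: 8, 9, 11, 12
  5: 6, 7, 8, 9, 12

Step 2: Greedily match left vertices, then look for augmenting paths:
  Match 1 -- 8
  Match 2 -- 6
  Match 3 -- 7
  Match 4 -- 9
  Match 5 -- 12
  No augmenting path remains.

Step 3: Verify this is maximum:
  Matching size 5 = min(|L|, |R|) = min(5, 7), which is an upper bound, so this matching is maximum.

Maximum matching: {(1,8), (2,6), (3,7), (4,9), (5,12)}
Size: 5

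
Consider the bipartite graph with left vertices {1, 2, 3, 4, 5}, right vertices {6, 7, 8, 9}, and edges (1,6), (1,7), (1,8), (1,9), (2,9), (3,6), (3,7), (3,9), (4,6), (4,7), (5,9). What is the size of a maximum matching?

Step 1: List the neighbors of each left vertex:
  1: 6, 7, 8, 9
  2: 9
  3: 6, 7, 9
  4: 6, 7
  5: 9

Step 2: Greedily match left vertices, then look for augmenting paths:
  Match 1 -- 8
  Match 2 -- 9
  Match 3 -- 7
  Match 4 -- 6
  No augmenting path remains.

Step 3: Verify this is maximum:
  Matching size 4 = min(|L|, |R|) = min(5, 4), which is an upper bound, so this matching is maximum.

Maximum matching: {(1,8), (2,9), (3,7), (4,6)}
Size: 4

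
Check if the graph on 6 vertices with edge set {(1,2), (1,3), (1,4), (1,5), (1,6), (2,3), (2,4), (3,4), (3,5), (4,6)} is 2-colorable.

Step 1: Attempt 2-coloring using BFS:
  Start at vertex 1, assign color 0
  Color vertex 2 with color 1 (neighbor of 1)
  Color vertex 3 with color 1 (neighbor of 1)
  Color vertex 4 with color 1 (neighbor of 1)
  Color vertex 5 with color 1 (neighbor of 1)
  Color vertex 6 with color 1 (neighbor of 1)

Step 2: Conflict found! Vertices 2 and 3 are adjacent but have the same color.
This means the graph contains an odd cycle.

The graph is NOT bipartite.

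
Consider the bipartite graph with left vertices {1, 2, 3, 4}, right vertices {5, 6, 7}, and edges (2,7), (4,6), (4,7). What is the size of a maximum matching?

Step 1: List the neighbors of each left vertex:
  1: (none)
  2: 7
  3: (none)
  4: 6, 7

Step 2: Greedily match left vertices, then look for augmenting paths:
  Match 2 -- 7
  Match 4 -- 6
  No augmenting path remains.

Step 3: Verify this is maximum:
  Matching has size 2. The vertex set {2, 4} covers every edge and has size 2; any matching has at most one edge per cover vertex, so 2 is maximum (König's theorem).

Maximum matching: {(2,7), (4,6)}
Size: 2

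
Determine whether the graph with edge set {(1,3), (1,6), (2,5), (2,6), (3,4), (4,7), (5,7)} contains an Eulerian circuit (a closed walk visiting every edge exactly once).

Step 1: Find the degree of each vertex:
  deg(1) = 2
  deg(2) = 2
  deg(3) = 2
  deg(4) = 2
  deg(5) = 2
  deg(6) = 2
  deg(7) = 2

Step 2: Count vertices with odd degree:
  All vertices have even degree (0 odd-degree vertices)

Step 3: Apply Euler's theorem:
  - Eulerian circuit exists iff graph is connected and all vertices have even degree
  - Eulerian path exists iff graph is connected and has 0 or 2 odd-degree vertices

Graph is connected with 0 odd-degree vertices.
Both Eulerian circuit and Eulerian path exist.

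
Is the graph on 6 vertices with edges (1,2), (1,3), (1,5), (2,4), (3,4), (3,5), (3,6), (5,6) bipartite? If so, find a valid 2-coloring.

Step 1: Attempt 2-coloring using BFS:
  Start at vertex 1, assign color 0
  Color vertex 2 with color 1 (neighbor of 1)
  Color vertex 3 with color 1 (neighbor of 1)
  Color vertex 5 with color 1 (neighbor of 1)
  Color vertex 4 with color 0 (neighbor of 2)

Step 2: Conflict found! Vertices 3 and 5 are adjacent but have the same color.
This means the graph contains an odd cycle.

The graph is NOT bipartite.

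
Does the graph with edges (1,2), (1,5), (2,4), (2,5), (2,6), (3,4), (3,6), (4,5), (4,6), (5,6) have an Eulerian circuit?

Step 1: Find the degree of each vertex:
  deg(1) = 2
  deg(2) = 4
  deg(3) = 2
  deg(4) = 4
  deg(5) = 4
  deg(6) = 4

Step 2: Count vertices with odd degree:
  All vertices have even degree (0 odd-degree vertices)

Step 3: Apply Euler's theorem:
  - Eulerian circuit exists iff graph is connected and all vertices have even degree
  - Eulerian path exists iff graph is connected and has 0 or 2 odd-degree vertices

Graph is connected with 0 odd-degree vertices.
Both Eulerian circuit and Eulerian path exist.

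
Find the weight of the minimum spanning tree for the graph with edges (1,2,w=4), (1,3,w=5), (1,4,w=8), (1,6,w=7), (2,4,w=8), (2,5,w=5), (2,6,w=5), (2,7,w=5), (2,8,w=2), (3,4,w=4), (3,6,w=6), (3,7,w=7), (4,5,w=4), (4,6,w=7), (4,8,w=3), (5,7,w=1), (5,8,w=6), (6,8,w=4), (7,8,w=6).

Apply Kruskal's algorithm (sort edges by weight, add if no cycle):

Sorted edges by weight:
  (5,7) w=1
  (2,8) w=2
  (4,8) w=3
  (1,2) w=4
  (3,4) w=4
  (4,5) w=4
  (6,8) w=4
  (1,3) w=5
  (2,5) w=5
  (2,6) w=5
  (2,7) w=5
  (3,6) w=6
  (5,8) w=6
  (7,8) w=6
  (1,6) w=7
  (3,7) w=7
  (4,6) w=7
  (1,4) w=8
  (2,4) w=8

Add edge (5,7) w=1 -- no cycle. Running total: 1
Add edge (2,8) w=2 -- no cycle. Running total: 3
Add edge (4,8) w=3 -- no cycle. Running total: 6
Add edge (1,2) w=4 -- no cycle. Running total: 10
Add edge (3,4) w=4 -- no cycle. Running total: 14
Add edge (4,5) w=4 -- no cycle. Running total: 18
Add edge (6,8) w=4 -- no cycle. Running total: 22

MST edges: (5,7,w=1), (2,8,w=2), (4,8,w=3), (1,2,w=4), (3,4,w=4), (4,5,w=4), (6,8,w=4)
Total MST weight: 1 + 2 + 3 + 4 + 4 + 4 + 4 = 22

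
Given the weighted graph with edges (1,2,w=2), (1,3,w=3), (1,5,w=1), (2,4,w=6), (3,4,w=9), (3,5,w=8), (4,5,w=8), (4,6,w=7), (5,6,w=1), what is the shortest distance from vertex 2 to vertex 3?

Step 1: Build adjacency list with weights:
  1: 2(w=2), 3(w=3), 5(w=1)
  2: 1(w=2), 4(w=6)
  3: 1(w=3), 4(w=9), 5(w=8)
  4: 2(w=6), 3(w=9), 5(w=8), 6(w=7)
  5: 1(w=1), 3(w=8), 4(w=8), 6(w=1)
  6: 4(w=7), 5(w=1)

Step 2: Apply Dijkstra's algorithm from vertex 2:
  Visit vertex 2 (distance=0)
    Update dist[1] = 2
    Update dist[4] = 6
  Visit vertex 1 (distance=2)
    Update dist[3] = 5
    Update dist[5] = 3
  Visit vertex 5 (distance=3)
    Update dist[6] = 4
  Visit vertex 6 (distance=4)
  Visit vertex 3 (distance=5)

Step 3: Shortest path: 2 -> 1 -> 3
Total weight: 2 + 3 = 5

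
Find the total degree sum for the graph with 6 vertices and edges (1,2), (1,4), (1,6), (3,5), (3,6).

Step 1: Count edges incident to each vertex:
  deg(1) = 3 (neighbors: 2, 4, 6)
  deg(2) = 1 (neighbors: 1)
  deg(3) = 2 (neighbors: 5, 6)
  deg(4) = 1 (neighbors: 1)
  deg(5) = 1 (neighbors: 3)
  deg(6) = 2 (neighbors: 1, 3)

Step 2: Sum all degrees:
  3 + 1 + 2 + 1 + 1 + 2 = 10

Verification: sum of degrees = 2 * |E| = 2 * 5 = 10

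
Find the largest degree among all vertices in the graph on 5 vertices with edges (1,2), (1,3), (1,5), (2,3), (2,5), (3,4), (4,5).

Step 1: Count edges incident to each vertex:
  deg(1) = 3 (neighbors: 2, 3, 5)
  deg(2) = 3 (neighbors: 1, 3, 5)
  deg(3) = 3 (neighbors: 1, 2, 4)
  deg(4) = 2 (neighbors: 3, 5)
  deg(5) = 3 (neighbors: 1, 2, 4)

Step 2: Find maximum:
  max(3, 3, 3, 2, 3) = 3 (vertex 1)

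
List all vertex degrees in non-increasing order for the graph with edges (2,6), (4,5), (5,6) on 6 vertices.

Step 1: Count edges incident to each vertex:
  deg(1) = 0 (neighbors: none)
  deg(2) = 1 (neighbors: 6)
  deg(3) = 0 (neighbors: none)
  deg(4) = 1 (neighbors: 5)
  deg(5) = 2 (neighbors: 4, 6)
  deg(6) = 2 (neighbors: 2, 5)

Step 2: Sort degrees in non-increasing order:
  Degrees: [0, 1, 0, 1, 2, 2] -> sorted: [2, 2, 1, 1, 0, 0]

Degree sequence: [2, 2, 1, 1, 0, 0]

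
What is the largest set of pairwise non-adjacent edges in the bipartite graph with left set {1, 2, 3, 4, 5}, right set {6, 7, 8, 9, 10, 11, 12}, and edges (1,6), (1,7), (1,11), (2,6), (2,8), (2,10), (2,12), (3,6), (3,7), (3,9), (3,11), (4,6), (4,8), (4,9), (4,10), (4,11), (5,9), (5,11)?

Step 1: List the neighbors of each left vertex:
  1: 6, 7, 11
  2: 6, 8, 10, 12
  3: 6, 7, 9, 11
  4: 6, 8, 9, 10, 11
  5: 9, 11

Step 2: Greedily match left vertices, then look for augmenting paths:
  Match 1 -- 6
  Match 2 -- 8
  Match 3 -- 7
  Match 4 -- 9
  Match 5 -- 11
  No augmenting path remains.

Step 3: Verify this is maximum:
  Matching size 5 = min(|L|, |R|) = min(5, 7), which is an upper bound, so this matching is maximum.

Maximum matching: {(1,6), (2,8), (3,7), (4,9), (5,11)}
Size: 5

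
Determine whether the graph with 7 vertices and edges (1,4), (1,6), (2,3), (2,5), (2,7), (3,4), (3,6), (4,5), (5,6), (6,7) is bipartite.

Step 1: Attempt 2-coloring using BFS:
  Start at vertex 1, assign color 0
  Color vertex 4 with color 1 (neighbor of 1)
  Color vertex 6 with color 1 (neighbor of 1)
  Color vertex 3 with color 0 (neighbor of 4)
  Color vertex 5 with color 0 (neighbor of 4)
  Color vertex 7 with color 0 (neighbor of 6)
  Color vertex 2 with color 1 (neighbor of 3)

Step 2: 2-coloring succeeded. No conflicts found.
  Set A (color 0): {1, 3, 5, 7}
  Set B (color 1): {2, 4, 6}

The graph is bipartite with partition {1, 3, 5, 7}, {2, 4, 6}.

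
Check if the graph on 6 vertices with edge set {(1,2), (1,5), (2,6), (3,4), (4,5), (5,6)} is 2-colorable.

Step 1: Attempt 2-coloring using BFS:
  Start at vertex 1, assign color 0
  Color vertex 2 with color 1 (neighbor of 1)
  Color vertex 5 with color 1 (neighbor of 1)
  Color vertex 6 with color 0 (neighbor of 2)
  Color vertex 4 with color 0 (neighbor of 5)
  Color vertex 3 with color 1 (neighbor of 4)

Step 2: 2-coloring succeeded. No conflicts found.
  Set A (color 0): {1, 4, 6}
  Set B (color 1): {2, 3, 5}

The graph is bipartite with partition {1, 4, 6}, {2, 3, 5}.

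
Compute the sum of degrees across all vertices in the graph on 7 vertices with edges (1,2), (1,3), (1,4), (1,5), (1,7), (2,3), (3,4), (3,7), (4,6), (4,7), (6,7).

Step 1: Count edges incident to each vertex:
  deg(1) = 5 (neighbors: 2, 3, 4, 5, 7)
  deg(2) = 2 (neighbors: 1, 3)
  deg(3) = 4 (neighbors: 1, 2, 4, 7)
  deg(4) = 4 (neighbors: 1, 3, 6, 7)
  deg(5) = 1 (neighbors: 1)
  deg(6) = 2 (neighbors: 4, 7)
  deg(7) = 4 (neighbors: 1, 3, 4, 6)

Step 2: Sum all degrees:
  5 + 2 + 4 + 4 + 1 + 2 + 4 = 22

Verification: sum of degrees = 2 * |E| = 2 * 11 = 22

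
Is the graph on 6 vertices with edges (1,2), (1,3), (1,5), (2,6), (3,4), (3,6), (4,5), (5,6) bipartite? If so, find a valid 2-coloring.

Step 1: Attempt 2-coloring using BFS:
  Start at vertex 1, assign color 0
  Color vertex 2 with color 1 (neighbor of 1)
  Color vertex 3 with color 1 (neighbor of 1)
  Color vertex 5 with color 1 (neighbor of 1)
  Color vertex 6 with color 0 (neighbor of 2)
  Color vertex 4 with color 0 (neighbor of 3)

Step 2: 2-coloring succeeded. No conflicts found.
  Set A (color 0): {1, 4, 6}
  Set B (color 1): {2, 3, 5}

The graph is bipartite with partition {1, 4, 6}, {2, 3, 5}.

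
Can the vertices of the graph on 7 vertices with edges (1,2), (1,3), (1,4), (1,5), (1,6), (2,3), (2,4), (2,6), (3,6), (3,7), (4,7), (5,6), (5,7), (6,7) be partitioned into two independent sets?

Step 1: Attempt 2-coloring using BFS:
  Start at vertex 1, assign color 0
  Color vertex 2 with color 1 (neighbor of 1)
  Color vertex 3 with color 1 (neighbor of 1)
  Color vertex 4 with color 1 (neighbor of 1)
  Color vertex 5 with color 1 (neighbor of 1)
  Color vertex 6 with color 1 (neighbor of 1)

Step 2: Conflict found! Vertices 2 and 3 are adjacent but have the same color.
This means the graph contains an odd cycle.

The graph is NOT bipartite.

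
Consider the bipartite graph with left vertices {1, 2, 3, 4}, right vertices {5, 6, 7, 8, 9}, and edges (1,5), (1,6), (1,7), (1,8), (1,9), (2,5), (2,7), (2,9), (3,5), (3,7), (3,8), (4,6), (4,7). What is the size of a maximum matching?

Step 1: List the neighbors of each left vertex:
  1: 5, 6, 7, 8, 9
  2: 5, 7, 9
  3: 5, 7, 8
  4: 6, 7

Step 2: Greedily match left vertices, then look for augmenting paths:
  Match 1 -- 5
  Match 2 -- 7
  Match 3 -- 8
  Match 4 -- 6
  No augmenting path remains.

Step 3: Verify this is maximum:
  Matching size 4 = min(|L|, |R|) = min(4, 5), which is an upper bound, so this matching is maximum.

Maximum matching: {(1,5), (2,7), (3,8), (4,6)}
Size: 4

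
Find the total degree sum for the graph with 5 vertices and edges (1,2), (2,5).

Step 1: Count edges incident to each vertex:
  deg(1) = 1 (neighbors: 2)
  deg(2) = 2 (neighbors: 1, 5)
  deg(3) = 0 (neighbors: none)
  deg(4) = 0 (neighbors: none)
  deg(5) = 1 (neighbors: 2)

Step 2: Sum all degrees:
  1 + 2 + 0 + 0 + 1 = 4

Verification: sum of degrees = 2 * |E| = 2 * 2 = 4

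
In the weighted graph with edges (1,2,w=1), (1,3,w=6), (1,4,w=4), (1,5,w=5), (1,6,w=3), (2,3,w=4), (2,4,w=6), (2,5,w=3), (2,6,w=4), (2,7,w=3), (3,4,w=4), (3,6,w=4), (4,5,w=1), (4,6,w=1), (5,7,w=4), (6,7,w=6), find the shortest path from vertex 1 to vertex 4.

Step 1: Build adjacency list with weights:
  1: 2(w=1), 3(w=6), 4(w=4), 5(w=5), 6(w=3)
  2: 1(w=1), 3(w=4), 4(w=6), 5(w=3), 6(w=4), 7(w=3)
  3: 1(w=6), 2(w=4), 4(w=4), 6(w=4)
  4: 1(w=4), 2(w=6), 3(w=4), 5(w=1), 6(w=1)
  5: 1(w=5), 2(w=3), 4(w=1), 7(w=4)
  6: 1(w=3), 2(w=4), 3(w=4), 4(w=1), 7(w=6)
  7: 2(w=3), 5(w=4), 6(w=6)

Step 2: Apply Dijkstra's algorithm from vertex 1:
  Visit vertex 1 (distance=0)
    Update dist[2] = 1
    Update dist[3] = 6
    Update dist[4] = 4
    Update dist[5] = 5
    Update dist[6] = 3
  Visit vertex 2 (distance=1)
    Update dist[3] = 5
    Update dist[5] = 4
    Update dist[7] = 4
  Visit vertex 6 (distance=3)
  Visit vertex 4 (distance=4)

Step 3: Shortest path: 1 -> 4
Total weight: 4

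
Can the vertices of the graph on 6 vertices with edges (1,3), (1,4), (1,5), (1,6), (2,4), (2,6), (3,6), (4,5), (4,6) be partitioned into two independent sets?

Step 1: Attempt 2-coloring using BFS:
  Start at vertex 1, assign color 0
  Color vertex 3 with color 1 (neighbor of 1)
  Color vertex 4 with color 1 (neighbor of 1)
  Color vertex 5 with color 1 (neighbor of 1)
  Color vertex 6 with color 1 (neighbor of 1)

Step 2: Conflict found! Vertices 3 and 6 are adjacent but have the same color.
This means the graph contains an odd cycle.

The graph is NOT bipartite.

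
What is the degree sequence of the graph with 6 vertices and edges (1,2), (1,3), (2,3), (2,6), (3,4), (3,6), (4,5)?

Step 1: Count edges incident to each vertex:
  deg(1) = 2 (neighbors: 2, 3)
  deg(2) = 3 (neighbors: 1, 3, 6)
  deg(3) = 4 (neighbors: 1, 2, 4, 6)
  deg(4) = 2 (neighbors: 3, 5)
  deg(5) = 1 (neighbors: 4)
  deg(6) = 2 (neighbors: 2, 3)

Step 2: Sort degrees in non-increasing order:
  Degrees: [2, 3, 4, 2, 1, 2] -> sorted: [4, 3, 2, 2, 2, 1]

Degree sequence: [4, 3, 2, 2, 2, 1]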